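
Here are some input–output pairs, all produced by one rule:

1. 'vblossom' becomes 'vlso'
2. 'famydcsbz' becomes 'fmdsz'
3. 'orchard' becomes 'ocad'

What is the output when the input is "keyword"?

The rule is to keep every other character starting from the first (positions 1st, 3rd, 5th, ...).
For "keyword" the result is "kyod".

kyod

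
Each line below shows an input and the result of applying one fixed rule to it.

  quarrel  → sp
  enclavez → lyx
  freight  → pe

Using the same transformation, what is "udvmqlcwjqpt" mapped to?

boun

The pattern: shift every letter 2 places backward in the alphabet (wrapping around), then keep one character in every 3, starting at position 2 (positions 2nd, 5th, 8th, ...).
"udvmqlcwjqpt" → "sbtkojauhonr" → "boun".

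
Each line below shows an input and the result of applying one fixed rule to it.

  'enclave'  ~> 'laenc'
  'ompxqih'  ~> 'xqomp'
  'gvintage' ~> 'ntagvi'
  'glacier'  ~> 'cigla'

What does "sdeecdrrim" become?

Each output is the input with this applied: delete the last 2 characters, then move the first 3 characters to the end (rotate left by 3).
For "sdeecdrrim", step one produces "sdeecdrr"; step two turns that into "ecdrrsde".

ecdrrsde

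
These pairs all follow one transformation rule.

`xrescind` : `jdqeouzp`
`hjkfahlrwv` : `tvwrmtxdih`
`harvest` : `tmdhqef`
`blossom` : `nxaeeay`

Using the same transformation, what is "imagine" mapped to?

uymsuzq

In each case the input is transformed by: shift every letter 12 places forward in the alphabet (wrapping around).
On "imagine" that produces "uymsuzq".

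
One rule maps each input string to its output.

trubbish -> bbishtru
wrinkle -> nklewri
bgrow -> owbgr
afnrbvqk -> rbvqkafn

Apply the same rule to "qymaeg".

aegqym

Each output is the input with this applied: move the first 3 characters to the end (rotate left by 3).
For "qymaeg" the result is "aegqym".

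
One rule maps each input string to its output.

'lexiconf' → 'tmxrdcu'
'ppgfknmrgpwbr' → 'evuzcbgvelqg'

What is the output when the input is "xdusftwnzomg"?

Looking at the pairs, the operation is to delete the first character, then shift every letter 11 places backward in the alphabet (wrapping around).
Applying both steps to "xdusftwnzomg": "dusftwnzomg", then "sjhuilcodbv".

sjhuilcodbv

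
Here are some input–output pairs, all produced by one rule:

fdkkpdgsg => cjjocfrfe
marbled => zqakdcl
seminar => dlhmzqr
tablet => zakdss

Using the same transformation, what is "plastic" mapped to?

Each output is the input with this applied: shift every letter 1 place backward in the alphabet (wrapping around), then move the first character to the end.
Applying both steps to "plastic": "okzrshb", then "kzrshbo".

kzrshbo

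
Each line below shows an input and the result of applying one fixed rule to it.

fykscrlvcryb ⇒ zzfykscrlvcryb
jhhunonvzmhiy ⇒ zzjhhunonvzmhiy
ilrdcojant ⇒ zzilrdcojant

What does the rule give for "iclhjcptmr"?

zziclhjcptmr

In each case the input is transformed by: prepend "zz".
So "iclhjcptmr" becomes "zziclhjcptmr".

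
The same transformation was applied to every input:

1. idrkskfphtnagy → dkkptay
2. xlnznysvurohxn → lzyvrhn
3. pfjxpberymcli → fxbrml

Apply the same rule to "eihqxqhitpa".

iqqip

The transformation: keep every other character starting from the second (positions 2nd, 4th, 6th, ...).
For "eihqxqhitpa" the result is "iqqip".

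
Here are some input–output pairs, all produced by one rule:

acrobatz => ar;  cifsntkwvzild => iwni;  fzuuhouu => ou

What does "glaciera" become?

ea

What's happening: reverse the string, then keep one character in every 3, starting at position 3 (positions 3rd, 6th, 9th, ...).
For "glaciera" the result is "ea".
(Check on "cifsntkwvzild": → "dlizvwktnsfic" → "iwni" ✓)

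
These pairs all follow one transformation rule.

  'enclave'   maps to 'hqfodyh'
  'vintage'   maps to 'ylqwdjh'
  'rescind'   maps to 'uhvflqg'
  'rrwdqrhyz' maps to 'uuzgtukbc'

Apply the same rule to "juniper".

Rule — shift every letter 3 places forward in the alphabet (wrapping around).
For "juniper" the result is "mxqlshu".

mxqlshu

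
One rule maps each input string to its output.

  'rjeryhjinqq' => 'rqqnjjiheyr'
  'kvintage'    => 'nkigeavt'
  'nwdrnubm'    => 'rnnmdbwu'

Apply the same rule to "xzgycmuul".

Each output is the input with this applied: sort the characters into reverse alphabetical order, then move the first 2 characters to the end (rotate left by 2).
Working it through for "xzgycmuul": intermediate "zyxuumlgc", final "xuumlgczy".

xuumlgczy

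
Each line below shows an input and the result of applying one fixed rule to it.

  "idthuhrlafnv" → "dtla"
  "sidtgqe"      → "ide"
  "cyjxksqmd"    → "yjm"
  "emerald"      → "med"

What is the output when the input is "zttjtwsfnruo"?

ttfn

Each output is the input with this applied: swap each adjacent pair of characters (1↔2, 3↔4, ...), then keep one character in every 3, starting at position 1 (positions 1st, 4th, 7th, ...).
Starting from "zttjtwsfnruo": after the first operation, "tzjtwtfsrnou"; after the second, "ttfn".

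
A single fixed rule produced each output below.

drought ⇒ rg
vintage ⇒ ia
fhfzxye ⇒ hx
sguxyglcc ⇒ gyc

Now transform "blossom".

The transformation: keep one character in every 3, starting at position 2 (positions 2nd, 5th, 8th, ...).
"blossom" → "ls".

ls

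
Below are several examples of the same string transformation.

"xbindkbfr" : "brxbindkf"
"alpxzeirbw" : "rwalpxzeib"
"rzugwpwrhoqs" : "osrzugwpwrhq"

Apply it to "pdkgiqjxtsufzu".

fupdkgiqjxtsuz

What's happening: move the last 2 characters to the front (rotate right by 2), then swap the first and last characters.
"pdkgiqjxtsufzu" → "zupdkgiqjxtsuf" → "fupdkgiqjxtsuz".
(Check on "rzugwpwrhoqs": → "qsrzugwpwrho" → "osrzugwpwrhq" ✓)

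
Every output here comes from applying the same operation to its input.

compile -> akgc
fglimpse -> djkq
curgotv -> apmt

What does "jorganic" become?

hpyg

The transformation: keep every other character starting from the first (positions 1st, 3rd, 5th, ...), then shift every letter 2 places backward in the alphabet (wrapping around).
Doing the same to "jorganic": "hpyg".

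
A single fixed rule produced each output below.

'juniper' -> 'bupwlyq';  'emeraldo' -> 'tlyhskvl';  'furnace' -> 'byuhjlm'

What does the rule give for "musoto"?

In each case the input is transformed by: move the first character to the end, then shift every letter 7 places forward in the alphabet (wrapping around).
Starting from "musoto": after the first operation, "usotom"; after the second, "bzvavt".

bzvavt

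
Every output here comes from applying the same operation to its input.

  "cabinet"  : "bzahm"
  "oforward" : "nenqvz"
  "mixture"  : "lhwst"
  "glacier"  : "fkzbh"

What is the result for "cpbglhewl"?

What's happening: shift every letter 1 place backward in the alphabet (wrapping around), then delete the last 2 characters.
Working it through for "cpbglhewl": intermediate "boafkgdvk", final "boafkgd".

boafkgd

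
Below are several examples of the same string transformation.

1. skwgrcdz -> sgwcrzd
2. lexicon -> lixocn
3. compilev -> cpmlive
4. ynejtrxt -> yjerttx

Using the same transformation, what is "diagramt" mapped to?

Rule — swap each adjacent pair of characters (1↔2, 3↔4, ...), then delete the first character.
For "diagramt", step one produces "idgaartm"; step two turns that into "dgaartm".

dgaartm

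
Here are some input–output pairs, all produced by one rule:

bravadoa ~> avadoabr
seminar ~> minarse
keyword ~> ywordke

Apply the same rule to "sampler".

mplersa

Each output is the input with this applied: move the first 2 characters to the end (rotate left by 2).
For "sampler" the result is "mplersa".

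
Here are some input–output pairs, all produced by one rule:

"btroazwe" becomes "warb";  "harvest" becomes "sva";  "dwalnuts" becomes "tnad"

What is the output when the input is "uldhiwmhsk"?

smidu

The rule is to reverse the string, then keep every other character starting from the second (positions 2nd, 4th, 6th, ...).
Applying that to "uldhiwmhsk" gives "smidu".
(Check on "dwalnuts": → "stunlawd" → "tnad" ✓)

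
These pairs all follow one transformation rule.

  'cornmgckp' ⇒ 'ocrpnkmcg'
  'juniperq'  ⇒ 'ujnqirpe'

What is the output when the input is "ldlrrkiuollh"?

dllhrlrlkoiu

What's happening: move the first character to the end, then take characters alternately from the front and the back (1st, last, 2nd, 2nd-last, ...).
"ldlrrkiuollh" → "dlrrkiuollhl" → "dllhrlrlkoiu".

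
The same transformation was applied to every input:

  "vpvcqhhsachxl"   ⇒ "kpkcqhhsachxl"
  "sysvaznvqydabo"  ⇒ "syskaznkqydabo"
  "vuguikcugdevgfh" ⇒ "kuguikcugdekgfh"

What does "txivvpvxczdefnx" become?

txikkpkxczdefnx

In each case the input is transformed by: replace every "v" with "k".
Doing the same to "txivvpvxczdefnx": "txikkpkxczdefnx".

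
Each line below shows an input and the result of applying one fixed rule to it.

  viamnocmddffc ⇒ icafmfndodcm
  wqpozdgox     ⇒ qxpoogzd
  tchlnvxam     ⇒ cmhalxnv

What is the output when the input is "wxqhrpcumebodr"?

The rule is to delete the first character, then take characters alternately from the front and the back (1st, last, 2nd, 2nd-last, ...).
"wxqhrpcumebodr" → "xrqdhorbpecmu".

xrqdhorbpecmu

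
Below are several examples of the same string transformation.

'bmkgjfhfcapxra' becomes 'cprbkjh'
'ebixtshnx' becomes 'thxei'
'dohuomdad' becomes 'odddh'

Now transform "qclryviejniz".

In each case the input is transformed by: keep every other character starting from the first (positions 1st, 3rd, 5th, ...), then move the last 3 characters to the front (rotate right by 3).
On "qclryviejniz" that produces "ijiqly".
(Check on "dohuomdad": → "dhodd" → "odddh" ✓)

ijiqly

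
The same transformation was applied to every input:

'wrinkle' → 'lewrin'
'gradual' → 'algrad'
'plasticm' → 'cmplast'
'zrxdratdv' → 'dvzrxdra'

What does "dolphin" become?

Looking at the pairs, the operation is to move the last 2 characters to the front (rotate right by 2), then delete the last character.
Starting from "dolphin": after the first operation, "indolph"; after the second, "indolp".
(Check on "plasticm": → "cmplasti" → "cmplast" ✓)

indolp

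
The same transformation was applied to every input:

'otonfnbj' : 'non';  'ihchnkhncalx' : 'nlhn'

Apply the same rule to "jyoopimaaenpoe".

apjom

What's happening: swap the front and back halves of the string, then keep one character in every 3, starting at position 2 (positions 2nd, 5th, 8th, ...).
"jyoopimaaenpoe" → "aaenpoejyoopim" → "apjom".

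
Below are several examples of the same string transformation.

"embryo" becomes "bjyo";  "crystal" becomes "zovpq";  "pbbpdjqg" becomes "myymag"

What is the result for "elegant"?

bibdx

Rule — delete the last 2 characters, then shift every letter 3 places backward in the alphabet (wrapping around).
On "elegant": the first step gives "elega", and the second then gives "bibdx".
(Check on "crystal": → "cryst" → "zovpq" ✓)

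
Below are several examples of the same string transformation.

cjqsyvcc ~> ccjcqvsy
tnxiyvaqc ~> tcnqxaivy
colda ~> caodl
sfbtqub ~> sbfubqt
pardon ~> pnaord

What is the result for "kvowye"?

kevyow

Each output is the input with this applied: take characters alternately from the front and the back (1st, last, 2nd, 2nd-last, ...).
Doing the same to "kvowye": "kevyow".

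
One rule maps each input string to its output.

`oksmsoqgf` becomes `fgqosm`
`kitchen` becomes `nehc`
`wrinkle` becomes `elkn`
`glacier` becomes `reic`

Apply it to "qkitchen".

The pattern: delete the first 3 characters, then reverse the string.
For "qkitchen", step one produces "tchen"; step two turns that into "nehct".

nehct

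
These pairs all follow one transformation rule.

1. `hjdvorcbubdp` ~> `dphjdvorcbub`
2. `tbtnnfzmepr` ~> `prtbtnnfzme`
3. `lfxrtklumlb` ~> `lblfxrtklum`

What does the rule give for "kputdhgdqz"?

qzkputdhgd

Each output is the input with this applied: move the last 2 characters to the front (rotate right by 2).
Doing the same to "kputdhgdqz": "qzkputdhgd".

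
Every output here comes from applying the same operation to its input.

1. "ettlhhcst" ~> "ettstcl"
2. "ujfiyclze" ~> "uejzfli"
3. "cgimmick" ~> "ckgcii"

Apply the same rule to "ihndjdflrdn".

inhdnrdlj

Rule — take characters alternately from the front and the back (1st, last, 2nd, 2nd-last, ...), then delete the last 2 characters.
Applying both steps to "ihndjdflrdn": "inhdnrdljfd", then "inhdnrdlj".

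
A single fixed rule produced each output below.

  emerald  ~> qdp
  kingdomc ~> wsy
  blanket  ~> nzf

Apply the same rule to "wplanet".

The rule is to shift every letter 12 places forward in the alphabet (wrapping around), then keep one character in every 3, starting at position 1 (positions 1st, 4th, 7th, ...).
On "wplanet": the first step gives "ibxmzqf", and the second then gives "imf".
(Check on "blanket": → "nxmzwqf" → "nzf" ✓)

imf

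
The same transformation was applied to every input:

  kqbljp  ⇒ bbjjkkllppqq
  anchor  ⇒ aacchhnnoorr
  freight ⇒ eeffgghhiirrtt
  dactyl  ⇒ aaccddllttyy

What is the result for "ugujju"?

ggjjjjuuuuuu

The rule is to sort the characters into alphabetical order, then double every character.
Working it through for "ugujju": intermediate "gjjuuu", final "ggjjjjuuuuuu".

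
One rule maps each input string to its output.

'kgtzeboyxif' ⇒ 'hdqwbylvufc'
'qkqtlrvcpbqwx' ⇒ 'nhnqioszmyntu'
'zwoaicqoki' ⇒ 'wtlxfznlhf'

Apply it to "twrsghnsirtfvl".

The rule is to shift every letter 3 places backward in the alphabet (wrapping around).
Doing the same to "twrsghnsirtfvl": "qtopdekpfoqcsi".

qtopdekpfoqcsi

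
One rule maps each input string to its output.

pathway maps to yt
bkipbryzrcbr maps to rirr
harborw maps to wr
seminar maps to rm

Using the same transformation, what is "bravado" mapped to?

oa

The rule is to move the last 3 characters to the front (rotate right by 3), then keep one character in every 3, starting at position 3 (positions 3rd, 6th, 9th, ...).
Starting from "bravado": after the first operation, "adobrav"; after the second, "oa".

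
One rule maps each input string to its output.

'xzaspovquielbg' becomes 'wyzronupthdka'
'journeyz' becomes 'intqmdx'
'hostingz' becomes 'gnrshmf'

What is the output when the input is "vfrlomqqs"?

In each case the input is transformed by: delete the last character, then shift every letter 1 place backward in the alphabet (wrapping around).
On "vfrlomqqs": the first step gives "vfrlomqq", and the second then gives "ueqknlpp".
(Check on "xzaspovquielbg": → "xzaspovquielb" → "wyzronupthdka" ✓)

ueqknlpp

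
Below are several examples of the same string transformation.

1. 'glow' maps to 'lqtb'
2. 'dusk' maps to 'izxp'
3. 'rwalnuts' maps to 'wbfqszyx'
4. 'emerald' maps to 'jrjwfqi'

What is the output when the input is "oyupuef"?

tdzuzjk

The rule is to shift every letter 5 places forward in the alphabet (wrapping around).
For "oyupuef" the result is "tdzuzjk".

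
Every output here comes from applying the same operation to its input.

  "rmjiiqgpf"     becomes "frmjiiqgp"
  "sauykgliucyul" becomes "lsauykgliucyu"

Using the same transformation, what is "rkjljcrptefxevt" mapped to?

trkjljcrptefxev

What's happening: move the last character to the front.
For "rkjljcrptefxevt" the result is "trkjljcrptefxev".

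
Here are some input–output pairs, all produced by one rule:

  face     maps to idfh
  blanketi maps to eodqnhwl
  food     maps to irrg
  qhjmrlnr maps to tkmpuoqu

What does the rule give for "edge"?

hgjh

The transformation: shift every letter 3 places forward in the alphabet (wrapping around).
"edge" → "hgjh".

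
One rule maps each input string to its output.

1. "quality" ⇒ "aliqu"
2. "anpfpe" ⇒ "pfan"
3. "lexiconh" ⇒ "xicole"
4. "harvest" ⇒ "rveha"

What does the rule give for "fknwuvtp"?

Looking at the pairs, the operation is to delete the last 2 characters, then move the first 2 characters to the end (rotate left by 2).
Starting from "fknwuvtp": after the first operation, "fknwuv"; after the second, "nwuvfk".

nwuvfk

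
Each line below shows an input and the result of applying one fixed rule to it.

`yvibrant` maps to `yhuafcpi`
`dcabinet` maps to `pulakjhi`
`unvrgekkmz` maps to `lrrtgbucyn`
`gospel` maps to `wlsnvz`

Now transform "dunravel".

hclskbuy

What's happening: shift every letter 7 places forward in the alphabet (wrapping around), then swap the front and back halves of the string.
Working it through for "dunravel": intermediate "kbuyhcls", final "hclskbuy".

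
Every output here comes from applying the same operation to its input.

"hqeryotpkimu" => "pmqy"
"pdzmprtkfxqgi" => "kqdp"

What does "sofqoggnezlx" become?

nloo

The transformation: keep one character in every 3, starting at position 2 (positions 2nd, 5th, 8th, ...), then move the last 2 characters to the front (rotate right by 2).
On "sofqoggnezlx": the first step gives "oonl", and the second then gives "nloo".
(Check on "pdzmprtkfxqgi": → "dpkq" → "kqdp" ✓)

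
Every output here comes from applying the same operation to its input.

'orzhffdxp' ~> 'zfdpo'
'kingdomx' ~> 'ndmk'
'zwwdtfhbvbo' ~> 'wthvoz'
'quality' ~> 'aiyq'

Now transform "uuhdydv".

hyvu

The pattern: keep every other character starting from the first (positions 1st, 3rd, 5th, ...), then move the first character to the end.
For "uuhdydv", step one produces "uhyv"; step two turns that into "hyvu".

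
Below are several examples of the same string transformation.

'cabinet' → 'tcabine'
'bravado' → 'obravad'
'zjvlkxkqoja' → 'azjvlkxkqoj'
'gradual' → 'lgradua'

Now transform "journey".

What's happening: move the last character to the front.
On "journey" that produces "yjourne".

yjourne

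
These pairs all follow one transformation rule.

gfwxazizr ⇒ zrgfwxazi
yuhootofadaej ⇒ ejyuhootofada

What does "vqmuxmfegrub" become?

Looking at the pairs, the operation is to move the last 2 characters to the front (rotate right by 2).
"vqmuxmfegrub" → "ubvqmuxmfegr".

ubvqmuxmfegr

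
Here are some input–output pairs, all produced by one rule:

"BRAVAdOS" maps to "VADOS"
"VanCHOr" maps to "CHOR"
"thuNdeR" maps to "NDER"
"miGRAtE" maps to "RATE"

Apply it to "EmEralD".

RALD

In each case the input is transformed by: delete the first 3 characters, then convert every letter to uppercase.
Applying both steps to "EmEralD": "ralD", then "RALD".
(Check on "miGRAtE": → "RAtE" → "RATE" ✓)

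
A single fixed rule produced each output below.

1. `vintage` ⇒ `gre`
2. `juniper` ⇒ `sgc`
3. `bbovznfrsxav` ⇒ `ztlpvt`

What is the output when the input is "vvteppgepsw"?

In each case the input is transformed by: shift every letter 2 places backward in the alphabet (wrapping around), then keep every other character starting from the second (positions 2nd, 4th, 6th, ...).
So "vvteppgepsw" becomes "tcncq".

tcncq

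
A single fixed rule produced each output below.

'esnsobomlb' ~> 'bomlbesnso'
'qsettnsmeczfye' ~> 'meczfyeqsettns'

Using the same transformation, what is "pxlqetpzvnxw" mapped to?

pzvnxwpxlqet

Rule — swap the front and back halves of the string.
Applying that to "pxlqetpzvnxw" gives "pzvnxwpxlqet".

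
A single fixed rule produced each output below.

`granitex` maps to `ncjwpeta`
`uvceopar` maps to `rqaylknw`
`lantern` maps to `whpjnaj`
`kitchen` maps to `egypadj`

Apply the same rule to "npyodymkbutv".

ljkuuzgiqxrp

Each output is the input with this applied: swap each adjacent pair of characters (1↔2, 3↔4, ...), then shift every letter 4 places backward in the alphabet (wrapping around).
"npyodymkbutv" → "pnoyydkmubvt" → "ljkuuzgiqxrp".
(Check on "granitex": → "rgnatixe" → "ncjwpeta" ✓)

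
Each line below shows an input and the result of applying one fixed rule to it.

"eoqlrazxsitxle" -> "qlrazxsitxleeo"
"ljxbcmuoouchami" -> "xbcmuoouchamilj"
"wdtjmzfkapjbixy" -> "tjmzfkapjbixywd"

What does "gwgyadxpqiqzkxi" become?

gyadxpqiqzkxigw

Looking at the pairs, the operation is to move the first 2 characters to the end (rotate left by 2).
On "gwgyadxpqiqzkxi" that produces "gyadxpqiqzkxigw".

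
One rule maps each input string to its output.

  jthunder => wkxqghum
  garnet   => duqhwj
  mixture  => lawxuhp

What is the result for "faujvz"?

The rule is to move the first character to the end, then shift every letter 3 places forward in the alphabet (wrapping around).
On "faujvz": the first step gives "aujvzf", and the second then gives "dxmyci".

dxmyci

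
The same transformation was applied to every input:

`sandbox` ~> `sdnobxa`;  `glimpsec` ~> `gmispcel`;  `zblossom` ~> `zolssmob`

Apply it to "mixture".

The transformation: swap each adjacent pair of characters (1↔2, 3↔4, ...), then move the first character to the end.
Starting from "mixture": after the first operation, "imtxrue"; after the second, "mtxruei".
(Check on "zblossom": → "bzolssmo" → "zolssmob" ✓)

mtxruei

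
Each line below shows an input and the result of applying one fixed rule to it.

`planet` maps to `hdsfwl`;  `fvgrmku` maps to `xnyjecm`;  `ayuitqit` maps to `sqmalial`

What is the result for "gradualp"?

yjsvmsdh

Looking at the pairs, the operation is to shift every letter 8 places backward in the alphabet (wrapping around).
Doing the same to "gradualp": "yjsvmsdh".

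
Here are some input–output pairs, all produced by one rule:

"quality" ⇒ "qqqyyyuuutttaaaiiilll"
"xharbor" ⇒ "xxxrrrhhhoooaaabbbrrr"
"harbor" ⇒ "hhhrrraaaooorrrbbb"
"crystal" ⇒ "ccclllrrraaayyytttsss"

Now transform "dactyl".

Looking at the pairs, the operation is to take characters alternately from the front and the back (1st, last, 2nd, 2nd-last, ...), then repeat every character 3 times.
Starting from "dactyl": after the first operation, "dlayct"; after the second, "dddlllaaayyycccttt".

dddlllaaayyycccttt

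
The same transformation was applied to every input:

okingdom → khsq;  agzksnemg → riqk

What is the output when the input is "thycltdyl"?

The rule is to shift every letter 4 places forward in the alphabet (wrapping around), then keep only the last 4 characters.
Working it through for "thycltdyl": intermediate "xlcgpxhcp", final "xhcp".
(Check on "agzksnemg": → "ekdowriqk" → "riqk" ✓)

xhcp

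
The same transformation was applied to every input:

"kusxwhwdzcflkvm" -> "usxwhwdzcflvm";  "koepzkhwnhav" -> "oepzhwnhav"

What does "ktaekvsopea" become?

The rule is to remove every "k".
"ktaekvsopea" → "taevsopea".

taevsopea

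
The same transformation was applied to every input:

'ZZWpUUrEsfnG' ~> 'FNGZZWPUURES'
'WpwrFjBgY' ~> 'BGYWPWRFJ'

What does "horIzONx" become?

The rule is to move the last 3 characters to the front (rotate right by 3), then convert every letter to uppercase.
On "horIzONx": the first step gives "ONxhorIz", and the second then gives "ONXHORIZ".
(Check on "WpwrFjBgY": → "BgYWpwrFj" → "BGYWPWRFJ" ✓)

ONXHORIZ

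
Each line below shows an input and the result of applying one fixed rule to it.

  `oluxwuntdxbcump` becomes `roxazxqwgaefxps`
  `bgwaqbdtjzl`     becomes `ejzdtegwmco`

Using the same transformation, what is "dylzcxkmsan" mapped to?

gbocfanpvdq

The transformation: shift every letter 3 places forward in the alphabet (wrapping around).
For "dylzcxkmsan" the result is "gbocfanpvdq".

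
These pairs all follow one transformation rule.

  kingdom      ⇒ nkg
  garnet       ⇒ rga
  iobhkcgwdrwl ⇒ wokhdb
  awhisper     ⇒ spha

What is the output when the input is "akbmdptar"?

Rule — sort the characters into reverse alphabetical order, then keep every other character starting from the second (positions 2nd, 4th, 6th, ...).
"akbmdptar" → "trpmkdbaa" → "rmda".

rmda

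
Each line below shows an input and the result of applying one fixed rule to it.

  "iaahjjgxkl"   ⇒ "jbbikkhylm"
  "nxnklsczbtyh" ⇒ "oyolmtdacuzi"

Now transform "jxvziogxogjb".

kywajphyphkc

The rule is to shift every letter 1 place forward in the alphabet (wrapping around).
"jxvziogxogjb" → "kywajphyphkc".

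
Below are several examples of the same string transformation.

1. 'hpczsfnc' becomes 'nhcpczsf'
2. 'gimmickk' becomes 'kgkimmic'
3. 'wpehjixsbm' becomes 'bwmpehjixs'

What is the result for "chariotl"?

The rule is to swap the first and last characters, then move the last 2 characters to the front (rotate right by 2).
Starting from "chariotl": after the first operation, "lhariotc"; after the second, "tclhario".

tclhario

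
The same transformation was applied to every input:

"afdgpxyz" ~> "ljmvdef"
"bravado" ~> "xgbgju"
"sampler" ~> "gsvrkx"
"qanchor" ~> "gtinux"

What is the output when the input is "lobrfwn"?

uhxlct

Each output is the input with this applied: shift every letter 6 places forward in the alphabet (wrapping around), then delete the first character.
On "lobrfwn": the first step gives "ruhxlct", and the second then gives "uhxlct".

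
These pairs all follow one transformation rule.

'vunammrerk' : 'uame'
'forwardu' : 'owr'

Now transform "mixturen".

Each output is the input with this applied: keep every other character starting from the second (positions 2nd, 4th, 6th, ...), then delete the last character.
On "mixturen": the first step gives "itrn", and the second then gives "itr".

itr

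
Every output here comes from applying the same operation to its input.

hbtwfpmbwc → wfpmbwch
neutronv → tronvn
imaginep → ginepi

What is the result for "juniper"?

iperj

Rule — move the first character to the end, then delete the first 2 characters.
"juniper" → "uniperj" → "iperj".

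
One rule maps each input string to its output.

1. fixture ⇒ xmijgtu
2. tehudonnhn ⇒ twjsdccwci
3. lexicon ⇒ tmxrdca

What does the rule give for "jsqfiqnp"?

Each output is the input with this applied: move the first character to the end, then shift every letter 11 places backward in the alphabet (wrapping around).
On "jsqfiqnp": the first step gives "sqfiqnpj", and the second then gives "hfuxfcey".

hfuxfcey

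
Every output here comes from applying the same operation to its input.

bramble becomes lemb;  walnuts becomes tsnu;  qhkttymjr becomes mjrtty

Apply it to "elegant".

ntga

Each output is the input with this applied: delete the first 3 characters, then swap the front and back halves of the string.
"elegant" → "ntga".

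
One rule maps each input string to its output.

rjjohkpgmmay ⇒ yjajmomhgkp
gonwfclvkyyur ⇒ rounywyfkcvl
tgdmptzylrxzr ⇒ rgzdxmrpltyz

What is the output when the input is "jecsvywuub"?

Looking at the pairs, the operation is to take characters alternately from the front and the back (1st, last, 2nd, 2nd-last, ...), then delete the first character.
For "jecsvywuub", step one produces "jbeucuswvy"; step two turns that into "beucuswvy".

beucuswvy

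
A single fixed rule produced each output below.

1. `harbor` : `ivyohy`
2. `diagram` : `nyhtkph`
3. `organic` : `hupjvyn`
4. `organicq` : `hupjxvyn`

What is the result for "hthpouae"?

wvbhloao

The transformation: shift every letter 7 places forward in the alphabet (wrapping around), then move the first 3 characters to the end (rotate left by 3).
"hthpouae" → "oaowvbhl" → "wvbhloao".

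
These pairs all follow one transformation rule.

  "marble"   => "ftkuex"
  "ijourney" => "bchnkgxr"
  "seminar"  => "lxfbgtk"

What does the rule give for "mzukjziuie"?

fsndcsbnbx

Each output is the input with this applied: shift every letter 7 places backward in the alphabet (wrapping around).
On "mzukjziuie" that produces "fsndcsbnbx".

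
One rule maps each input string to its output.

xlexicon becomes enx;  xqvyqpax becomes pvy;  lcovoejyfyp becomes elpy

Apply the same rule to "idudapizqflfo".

dflq

Looking at the pairs, the operation is to sort the characters into alphabetical order, then keep one character in every 3, starting at position 2 (positions 2nd, 5th, 8th, ...).
On "idudapizqflfo" that produces "dflq".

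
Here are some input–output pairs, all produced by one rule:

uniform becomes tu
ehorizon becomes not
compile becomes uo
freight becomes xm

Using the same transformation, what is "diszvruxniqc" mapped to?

The rule is to keep one character in every 3, starting at position 2 (positions 2nd, 5th, 8th, ...), then shift every letter 6 places forward in the alphabet (wrapping around).
Applying both steps to "diszvruxniqc": "ivxq", then "obdw".
(Check on "freight": → "rg" → "xm" ✓)

obdw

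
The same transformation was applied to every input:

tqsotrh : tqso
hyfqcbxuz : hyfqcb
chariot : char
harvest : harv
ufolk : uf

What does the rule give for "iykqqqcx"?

The pattern: delete the last 3 characters.
Doing the same to "iykqqqcx": "iykqq".

iykqq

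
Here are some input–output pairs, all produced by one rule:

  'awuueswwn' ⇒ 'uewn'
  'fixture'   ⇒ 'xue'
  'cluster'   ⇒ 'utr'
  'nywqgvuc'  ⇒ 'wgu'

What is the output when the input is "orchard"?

The pattern: delete the first 2 characters, then keep every other character starting from the first (positions 1st, 3rd, 5th, ...).
"orchard" → "chard" → "cad".
(Check on "awuueswwn": → "uueswwn" → "uewn" ✓)

cad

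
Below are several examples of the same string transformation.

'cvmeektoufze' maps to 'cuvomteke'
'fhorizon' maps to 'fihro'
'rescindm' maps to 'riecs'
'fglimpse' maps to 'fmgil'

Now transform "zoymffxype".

zxofyfm

The pattern: delete the last 3 characters, then take characters alternately from the front and the back (1st, last, 2nd, 2nd-last, ...).
For "zoymffxype", step one produces "zoymffx"; step two turns that into "zxofyfm".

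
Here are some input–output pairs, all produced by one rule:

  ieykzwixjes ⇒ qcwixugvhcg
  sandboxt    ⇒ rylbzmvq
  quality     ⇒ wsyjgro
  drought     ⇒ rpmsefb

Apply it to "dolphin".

lmjnfgb

The pattern: shift every letter 2 places backward in the alphabet (wrapping around), then swap the first and last characters.
For "dolphin", step one produces "bmjnfgl"; step two turns that into "lmjnfgb".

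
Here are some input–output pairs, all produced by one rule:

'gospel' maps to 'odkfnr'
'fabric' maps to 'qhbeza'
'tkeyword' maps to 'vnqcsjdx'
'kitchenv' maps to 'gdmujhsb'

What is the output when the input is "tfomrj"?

The transformation: shift every letter 1 place backward in the alphabet (wrapping around), then swap the front and back halves of the string.
"tfomrj" → "senlqi" → "lqisen".

lqisen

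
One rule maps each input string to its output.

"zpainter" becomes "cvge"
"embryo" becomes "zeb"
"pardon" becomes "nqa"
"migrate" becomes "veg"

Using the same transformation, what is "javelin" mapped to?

nrv

The transformation: shift every letter 13 places forward in the alphabet (wrapping around) — i.e. ROT13, then keep every other character starting from the second (positions 2nd, 4th, 6th, ...).
"javelin" → "nrv".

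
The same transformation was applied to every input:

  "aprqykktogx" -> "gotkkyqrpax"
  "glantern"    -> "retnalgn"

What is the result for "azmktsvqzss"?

Looking at the pairs, the operation is to reverse the string, then move the first character to the end.
On "azmktsvqzss" that produces "szqvstkmzas".

szqvstkmzas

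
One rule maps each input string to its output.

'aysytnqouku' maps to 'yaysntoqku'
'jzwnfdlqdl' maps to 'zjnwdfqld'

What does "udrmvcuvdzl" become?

In each case the input is transformed by: delete the last character, then swap each adjacent pair of characters (1↔2, 3↔4, ...).
Working it through for "udrmvcuvdzl": intermediate "udrmvcuvdz", final "dumrcvvuzd".

dumrcvvuzd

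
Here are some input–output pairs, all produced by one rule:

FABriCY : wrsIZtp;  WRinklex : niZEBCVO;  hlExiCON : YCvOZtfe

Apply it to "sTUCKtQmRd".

Each output is the input with this applied: flip the case of every letter, then shift every letter 9 places backward in the alphabet (wrapping around).
Starting from "sTUCKtQmRd": after the first operation, "StuckTqMrD"; after the second, "JkltbKhDiU".
(Check on "FABriCY": → "fabRIcy" → "wrsIZtp" ✓)

JkltbKhDiU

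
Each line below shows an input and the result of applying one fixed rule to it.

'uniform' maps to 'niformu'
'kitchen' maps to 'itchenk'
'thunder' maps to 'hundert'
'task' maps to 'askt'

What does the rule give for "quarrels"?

uarrelsq

The rule is to move the first character to the end.
So "quarrels" becomes "uarrelsq".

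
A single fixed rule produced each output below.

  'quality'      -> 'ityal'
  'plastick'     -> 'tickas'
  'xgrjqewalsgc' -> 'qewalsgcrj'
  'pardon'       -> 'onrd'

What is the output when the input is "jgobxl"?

In each case the input is transformed by: delete the first 2 characters, then move the first 2 characters to the end (rotate left by 2).
On "jgobxl" that produces "xlob".

xlob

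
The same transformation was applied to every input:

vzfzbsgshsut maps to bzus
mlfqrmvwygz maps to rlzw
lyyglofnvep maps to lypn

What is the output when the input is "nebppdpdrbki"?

pekd

Looking at the pairs, the operation is to keep one character in every 3, starting at position 2 (positions 2nd, 5th, 8th, ...), then swap each adjacent pair of characters (1↔2, 3↔4, ...).
On "nebppdpdrbki" that produces "pekd".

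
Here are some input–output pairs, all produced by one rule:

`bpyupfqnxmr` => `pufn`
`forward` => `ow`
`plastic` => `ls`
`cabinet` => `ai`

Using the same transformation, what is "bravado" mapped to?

rv

Rule — delete the last 2 characters, then keep every other character starting from the second (positions 2nd, 4th, 6th, ...).
On "bravado" that produces "rv".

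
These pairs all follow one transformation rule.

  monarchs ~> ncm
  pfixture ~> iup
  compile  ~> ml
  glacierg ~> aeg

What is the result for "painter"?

ie

What's happening: move the first character to the end, then keep one character in every 3, starting at position 2 (positions 2nd, 5th, 8th, ...).
On "painter": the first step gives "ainterp", and the second then gives "ie".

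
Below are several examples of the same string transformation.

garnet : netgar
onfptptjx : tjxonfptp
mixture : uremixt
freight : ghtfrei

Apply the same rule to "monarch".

The transformation: move the last 3 characters to the front (rotate right by 3).
Doing the same to "monarch": "rchmona".

rchmona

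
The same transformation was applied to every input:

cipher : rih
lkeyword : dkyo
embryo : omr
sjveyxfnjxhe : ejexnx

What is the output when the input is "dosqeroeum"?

moqre

Each output is the input with this applied: move the last 2 characters to the front (rotate right by 2), then keep every other character starting from the second (positions 2nd, 4th, 6th, ...).
So "dosqeroeum" becomes "moqre".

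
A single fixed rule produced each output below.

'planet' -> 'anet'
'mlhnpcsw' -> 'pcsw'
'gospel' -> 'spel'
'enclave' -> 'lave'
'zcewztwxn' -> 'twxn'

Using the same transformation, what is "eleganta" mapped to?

anta

Looking at the pairs, the operation is to keep only the last 4 characters.
So "eleganta" becomes "anta".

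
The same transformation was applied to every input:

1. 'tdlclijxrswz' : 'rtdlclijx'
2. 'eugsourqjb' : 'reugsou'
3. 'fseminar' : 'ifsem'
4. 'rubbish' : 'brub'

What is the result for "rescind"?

cres

What's happening: delete the last 3 characters, then move the last character to the front.
Starting from "rescind": after the first operation, "resc"; after the second, "cres".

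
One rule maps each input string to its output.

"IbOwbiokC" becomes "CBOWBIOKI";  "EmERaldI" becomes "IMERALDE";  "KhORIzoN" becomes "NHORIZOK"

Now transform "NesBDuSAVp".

What's happening: swap the first and last characters, then convert every letter to uppercase.
On "NesBDuSAVp": the first step gives "pesBDuSAVN", and the second then gives "PESBDUSAVN".

PESBDUSAVN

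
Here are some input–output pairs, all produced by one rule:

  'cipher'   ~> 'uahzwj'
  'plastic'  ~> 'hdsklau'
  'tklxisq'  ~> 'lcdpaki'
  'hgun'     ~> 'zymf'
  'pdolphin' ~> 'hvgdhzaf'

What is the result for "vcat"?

Looking at the pairs, the operation is to shift every letter 8 places backward in the alphabet (wrapping around).
On "vcat" that produces "nusl".

nusl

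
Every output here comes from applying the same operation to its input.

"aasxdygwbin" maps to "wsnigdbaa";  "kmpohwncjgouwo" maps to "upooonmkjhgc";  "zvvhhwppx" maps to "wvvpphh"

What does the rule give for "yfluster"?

tsrlfe

The transformation: sort the characters into reverse alphabetical order, then delete the first 2 characters.
On "yfluster": the first step gives "yutsrlfe", and the second then gives "tsrlfe".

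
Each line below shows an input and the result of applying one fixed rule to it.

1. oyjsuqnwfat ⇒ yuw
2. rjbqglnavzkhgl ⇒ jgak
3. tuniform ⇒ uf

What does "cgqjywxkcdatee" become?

Rule — delete the last character, then keep one character in every 3, starting at position 2 (positions 2nd, 5th, 8th, ...).
Working it through for "cgqjywxkcdatee": intermediate "cgqjywxkcdate", final "gyka".

gyka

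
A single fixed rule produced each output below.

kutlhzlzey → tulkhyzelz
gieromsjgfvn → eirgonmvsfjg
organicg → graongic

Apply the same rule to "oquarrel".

In each case the input is transformed by: move the first 2 characters to the end (rotate left by 2), then take characters alternately from the front and the back (1st, last, 2nd, 2nd-last, ...).
Starting from "oquarrel": after the first operation, "uarreloq"; after the second, "uqaorlre".

uqaorlre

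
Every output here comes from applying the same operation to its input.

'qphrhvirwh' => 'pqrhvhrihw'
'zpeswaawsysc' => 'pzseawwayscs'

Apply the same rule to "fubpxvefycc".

Looking at the pairs, the operation is to swap each adjacent pair of characters (1↔2, 3↔4, ...).
So "fubpxvefycc" becomes "ufpbvxfecyc".

ufpbvxfecyc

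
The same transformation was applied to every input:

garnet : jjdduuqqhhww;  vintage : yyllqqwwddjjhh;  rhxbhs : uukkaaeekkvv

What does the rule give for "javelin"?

mmddyyhhoollqq

The pattern: double every character, then shift every letter 3 places forward in the alphabet (wrapping around).
Starting from "javelin": after the first operation, "jjaavveelliinn"; after the second, "mmddyyhhoollqq".
(Check on "rhxbhs": → "rrhhxxbbhhss" → "uukkaaeekkvv" ✓)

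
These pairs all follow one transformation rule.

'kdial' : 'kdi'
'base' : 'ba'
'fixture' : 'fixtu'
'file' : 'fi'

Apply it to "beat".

What's happening: delete the last 2 characters.
"beat" → "be".

be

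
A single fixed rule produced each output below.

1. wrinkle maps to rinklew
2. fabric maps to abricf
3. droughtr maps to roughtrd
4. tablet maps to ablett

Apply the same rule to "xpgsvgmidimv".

pgsvgmidimvx

The transformation: move the first character to the end.
For "xpgsvgmidimv" the result is "pgsvgmidimvx".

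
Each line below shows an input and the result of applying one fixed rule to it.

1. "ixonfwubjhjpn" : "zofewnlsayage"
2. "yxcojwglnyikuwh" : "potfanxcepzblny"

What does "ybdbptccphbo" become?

Rule — shift every letter 9 places backward in the alphabet (wrapping around).
On "ybdbptccphbo" that produces "psusgkttgysf".

psusgkttgysf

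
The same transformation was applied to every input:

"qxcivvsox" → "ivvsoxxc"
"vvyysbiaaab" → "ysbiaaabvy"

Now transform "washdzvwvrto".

hdzvwvrtoas

What's happening: delete the first character, then move the first 2 characters to the end (rotate left by 2).
For "washdzvwvrto", step one produces "ashdzvwvrto"; step two turns that into "hdzvwvrtoas".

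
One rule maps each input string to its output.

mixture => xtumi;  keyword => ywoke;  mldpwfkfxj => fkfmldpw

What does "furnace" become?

rnafu

What's happening: delete the last 2 characters, then move the last 3 characters to the front (rotate right by 3).
On "furnace": the first step gives "furna", and the second then gives "rnafu".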